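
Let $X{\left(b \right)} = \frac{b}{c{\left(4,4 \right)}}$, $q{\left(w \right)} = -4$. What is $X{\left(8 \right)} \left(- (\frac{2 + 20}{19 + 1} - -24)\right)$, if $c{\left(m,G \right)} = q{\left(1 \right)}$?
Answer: $\frac{251}{5} \approx 50.2$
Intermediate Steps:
$c{\left(m,G \right)} = -4$
$X{\left(b \right)} = - \frac{b}{4}$ ($X{\left(b \right)} = \frac{b}{-4} = b \left(- \frac{1}{4}\right) = - \frac{b}{4}$)
$X{\left(8 \right)} \left(- (\frac{2 + 20}{19 + 1} - -24)\right) = \left(- \frac{1}{4}\right) 8 \left(- (\frac{2 + 20}{19 + 1} - -24)\right) = - 2 \left(- (\frac{22}{20} + 24)\right) = - 2 \left(- (22 \cdot \frac{1}{20} + 24)\right) = - 2 \left(- (\frac{11}{10} + 24)\right) = - 2 \left(\left(-1\right) \frac{251}{10}\right) = \left(-2\right) \left(- \frac{251}{10}\right) = \frac{251}{5}$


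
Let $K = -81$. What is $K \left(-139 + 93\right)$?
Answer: $3726$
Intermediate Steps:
$K \left(-139 + 93\right) = - 81 \left(-139 + 93\right) = \left(-81\right) \left(-46\right) = 3726$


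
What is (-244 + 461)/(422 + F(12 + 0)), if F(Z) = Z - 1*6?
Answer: 217/428 ≈ 0.50701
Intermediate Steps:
F(Z) = -6 + Z (F(Z) = Z - 6 = -6 + Z)
(-244 + 461)/(422 + F(12 + 0)) = (-244 + 461)/(422 + (-6 + (12 + 0))) = 217/(422 + (-6 + 12)) = 217/(422 + 6) = 217/428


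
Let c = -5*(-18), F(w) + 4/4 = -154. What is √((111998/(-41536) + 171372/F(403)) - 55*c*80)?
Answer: I*√257182700720713790/804760 ≈ 630.17*I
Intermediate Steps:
F(w) = -155 (F(w) = -1 - 154 = -155)
c = 90
√((111998/(-41536) + 171372/F(403)) - 55*c*80) = √((111998/(-41536) + 171372/(-155)) - 55*90*80) = √((111998*(-1/41536) + 171372*(-1/155)) - 4950*80) = √((-55999/20768 - 171372/155) - 396000) = √(-3567733541/3219040 - 396000) = √(-1278307573541/3219040) = I*√257182700720713790/804760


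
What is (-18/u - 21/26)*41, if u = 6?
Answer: -4059/26 ≈ -156.12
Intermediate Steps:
(-18/u - 21/26)*41 = (-18/6 - 21/26)*41 = (-18*1/6 - 21*1/26)*41 = (-3 - 21/26)*41 = -99/26*41 = -4059/26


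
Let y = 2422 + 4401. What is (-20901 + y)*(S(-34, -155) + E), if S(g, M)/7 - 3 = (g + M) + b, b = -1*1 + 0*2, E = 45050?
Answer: -615785798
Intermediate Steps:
y = 6823
b = -1 (b = -1 + 0 = -1)
S(g, M) = 14 + 7*M + 7*g (S(g, M) = 21 + 7*((g + M) - 1) = 21 + 7*((M + g) - 1) = 21 + 7*(-1 + M + g) = 21 + (-7 + 7*M + 7*g) = 14 + 7*M + 7*g)
(-20901 + y)*(S(-34, -155) + E) = (-20901 + 6823)*((14 + 7*(-155) + 7*(-34)) + 45050) = -14078*((14 - 1085 - 238) + 45050) = -14078*(-1309 + 45050) = -14078*43741 = -615785798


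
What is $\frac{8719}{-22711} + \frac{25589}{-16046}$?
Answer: $- \frac{721056853}{364420706} \approx -1.9786$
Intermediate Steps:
$\frac{8719}{-22711} + \frac{25589}{-16046} = 8719 \left(- \frac{1}{22711}\right) + 25589 \left(- \frac{1}{16046}\right) = - \frac{8719}{22711} - \frac{25589}{16046} = - \frac{721056853}{364420706}$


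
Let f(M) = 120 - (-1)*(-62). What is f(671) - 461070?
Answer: -461012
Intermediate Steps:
f(M) = 58 (f(M) = 120 - 1*62 = 120 - 62 = 58)
f(671) - 461070 = 58 - 461070 = -461012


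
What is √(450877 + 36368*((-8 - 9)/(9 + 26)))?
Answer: √530685365/35 ≈ 658.19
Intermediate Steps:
√(450877 + 36368*((-8 - 9)/(9 + 26))) = √(450877 + 36368*(-17/35)) = √(450877 - 618256/35) = √(15162439/35) = √530685365/35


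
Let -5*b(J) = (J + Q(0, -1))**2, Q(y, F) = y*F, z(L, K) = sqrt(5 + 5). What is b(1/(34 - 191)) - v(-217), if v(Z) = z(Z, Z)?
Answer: -1/123245 - sqrt(10) ≈ -3.1623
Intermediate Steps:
z(L, K) = sqrt(10)
v(Z) = sqrt(10)
Q(y, F) = F*y
b(J) = -J**2/5 (b(J) = -(J - 1*0)**2/5 = -(J + 0)**2/5 = -J**2/5)
b(1/(34 - 191)) - v(-217) = -1/(5*(34 - 191)**2) - sqrt(10) = -(1/(-157))**2/5 - sqrt(10) = -(-1/157)**2/5 - sqrt(10) = -1/5*1/24649 - sqrt(10) = -1/123245 - sqrt(10)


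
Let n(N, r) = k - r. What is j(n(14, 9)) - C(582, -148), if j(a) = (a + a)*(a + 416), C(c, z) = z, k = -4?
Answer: -10330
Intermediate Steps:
n(N, r) = -4 - r
j(a) = 2*a*(416 + a) (j(a) = (2*a)*(416 + a) = 2*a*(416 + a))
j(n(14, 9)) - C(582, -148) = 2*(-4 - 1*9)*(416 + (-4 - 1*9)) - 1*(-148) = 2*(-4 - 9)*(416 + (-4 - 9)) + 148 = 2*(-13)*(416 - 13) + 148 = 2*(-13)*403 + 148 = -10478 + 148 = -10330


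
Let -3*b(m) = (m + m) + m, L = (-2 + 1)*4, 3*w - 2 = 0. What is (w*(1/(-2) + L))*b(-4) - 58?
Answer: -70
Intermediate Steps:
w = 2/3 (w = 2/3 + (1/3)*0 = 2/3 + 0 = 2/3 ≈ 0.66667)
L = -4 (L = -1*4 = -4)
b(m) = -m (b(m) = -((m + m) + m)/3 = -(2*m + m)/3 = -m)
(w*(1/(-2) + L))*b(-4) - 58 = (2*(1/(-2) - 4)/3)*(-1*(-4)) - 58 = (2*(-1/2 - 4)/3)*4 - 58 = ((2/3)*(-9/2))*4 - 58 = -3*4 - 58 = -12 - 58 = -70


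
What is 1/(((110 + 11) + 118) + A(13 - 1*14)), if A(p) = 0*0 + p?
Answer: 1/238 ≈ 0.0042017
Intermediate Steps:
A(p) = p (A(p) = 0 + p = p)
1/(((110 + 11) + 118) + A(13 - 1*14)) = 1/(((110 + 11) + 118) + (13 - 1*14)) = 1/((121 + 118) + (13 - 14)) = 1/(239 - 1) = 1/238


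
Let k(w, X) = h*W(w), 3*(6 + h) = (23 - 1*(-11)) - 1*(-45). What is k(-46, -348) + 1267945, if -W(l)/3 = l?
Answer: 1270751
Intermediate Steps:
W(l) = -3*l
h = 61/3 (h = -6 + ((23 - 1*(-11)) - 1*(-45))/3 = -6 + ((23 + 11) + 45)/3 = -6 + (34 + 45)/3 = -6 + (1/3)*79 = -6 + 79/3 = 61/3 ≈ 20.333)
k(w, X) = -61*w (k(w, X) = 61*(-3*w)/3 = -61*w)
k(-46, -348) + 1267945 = -61*(-46) + 1267945 = 2806 + 1267945 = 1270751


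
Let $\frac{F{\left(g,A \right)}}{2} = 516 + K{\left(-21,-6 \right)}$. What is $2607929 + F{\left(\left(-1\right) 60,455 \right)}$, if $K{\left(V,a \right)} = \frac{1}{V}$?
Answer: $\frac{54788179}{21} \approx 2.609 \cdot 10^{6}$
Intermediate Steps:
$F{\left(g,A \right)} = \frac{21670}{21}$ ($F{\left(g,A \right)} = 2 \left(516 + \frac{1}{-21}\right) = 2 \left(516 - \frac{1}{21}\right) = 2 \cdot \frac{10835}{21} = \frac{21670}{21}$)
$2607929 + F{\left(\left(-1\right) 60,455 \right)} = 2607929 + \frac{21670}{21} = \frac{54788179}{21}$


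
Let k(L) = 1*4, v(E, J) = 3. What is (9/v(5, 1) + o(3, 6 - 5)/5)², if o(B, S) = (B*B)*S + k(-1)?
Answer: 784/25 ≈ 31.360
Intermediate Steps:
k(L) = 4
o(B, S) = 4 + S*B² (o(B, S) = (B*B)*S + 4 = B²*S + 4 = S*B² + 4 = 4 + S*B²)
(9/v(5, 1) + o(3, 6 - 5)/5)² = (9/3 + (4 + (6 - 5)*3²)/5)² = (9*(⅓) + (4 + 1*9)*(⅕))² = (3 + (4 + 9)*(⅕))² = (3 + 13*(⅕))² = (3 + 13/5)² = (28/5)² = 784/25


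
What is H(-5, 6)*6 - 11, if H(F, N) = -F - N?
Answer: -17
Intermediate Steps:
H(-5, 6)*6 - 11 = (-1*(-5) - 1*6)*6 - 11 = (5 - 6)*6 - 11 = -1*6 - 11 = -6 - 11 = -17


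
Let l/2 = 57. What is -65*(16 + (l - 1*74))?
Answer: -3640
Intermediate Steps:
l = 114 (l = 2*57 = 114)
-65*(16 + (l - 1*74)) = -65*(16 + (114 - 1*74)) = -65*(16 + (114 - 74)) = -65*(16 + 40) = -65*56 = -3640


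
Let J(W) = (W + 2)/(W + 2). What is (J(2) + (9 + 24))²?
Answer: 1156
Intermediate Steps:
J(W) = 1 (J(W) = (2 + W)/(2 + W) = 1)
(J(2) + (9 + 24))² = (1 + (9 + 24))² = (1 + 33)² = 34² = 1156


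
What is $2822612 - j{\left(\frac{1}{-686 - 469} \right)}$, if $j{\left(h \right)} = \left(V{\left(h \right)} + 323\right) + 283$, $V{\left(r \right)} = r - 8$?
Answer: $\frac{3259426171}{1155} \approx 2.822 \cdot 10^{6}$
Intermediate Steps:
$V{\left(r \right)} = -8 + r$
$j{\left(h \right)} = 598 + h$ ($j{\left(h \right)} = \left(\left(-8 + h\right) + 323\right) + 283 = \left(315 + h\right) + 283 = 598 + h$)
$2822612 - j{\left(\frac{1}{-686 - 469} \right)} = 2822612 - \left(598 + \frac{1}{-686 - 469}\right) = 2822612 - \left(598 + \frac{1}{-1155}\right) = 2822612 - \left(598 - \frac{1}{1155}\right) = 2822612 - \frac{690689}{1155} = \frac{3259426171}{1155}$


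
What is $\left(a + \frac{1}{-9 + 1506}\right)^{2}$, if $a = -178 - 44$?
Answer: $\frac{110445222889}{2241009} \approx 49284.0$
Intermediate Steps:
$a = -222$ ($a = -178 - 44 = -222$)
$\left(a + \frac{1}{-9 + 1506}\right)^{2} = \left(-222 + \frac{1}{-9 + 1506}\right)^{2} = \left(-222 + \frac{1}{1497}\right)^{2} = \left(- \frac{332333}{1497}\right)^{2} = \frac{110445222889}{2241009}$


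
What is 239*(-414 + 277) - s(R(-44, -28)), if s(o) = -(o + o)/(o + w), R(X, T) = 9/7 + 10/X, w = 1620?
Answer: -8174060423/249643 ≈ -32743.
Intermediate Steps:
R(X, T) = 9/7 + 10/X (R(X, T) = 9*(1/7) + 10/X = 9/7 + 10/X)
s(o) = -2*o/(1620 + o) (s(o) = -(o + o)/(o + 1620) = -2*o/(1620 + o))
239*(-414 + 277) - s(R(-44, -28)) = 239*(-414 + 277) - (-2)*(9/7 + 10/(-44))/(1620 + (9/7 + 10/(-44))) = 239*(-137) - (-2)*(9/7 + 10*(-1/44))/(1620 + (9/7 + 10*(-1/44))) = -32743 - (-2)*(9/7 - 5/22)/(1620 + (9/7 - 5/22)) = -32743 - (-2)*163/(154*(1620 + 163/154)) = -32743 - (-2)*163/(154*249643/154) = -32743 - (-2)*163*154/(154*249643) = -32743 - 1*(-326/249643) = -32743 + 326/249643 = -8174060423/249643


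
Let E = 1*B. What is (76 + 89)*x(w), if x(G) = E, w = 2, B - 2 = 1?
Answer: 495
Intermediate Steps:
B = 3 (B = 2 + 1 = 3)
E = 3 (E = 1*3 = 3)
x(G) = 3
(76 + 89)*x(w) = (76 + 89)*3 = 165*3 = 495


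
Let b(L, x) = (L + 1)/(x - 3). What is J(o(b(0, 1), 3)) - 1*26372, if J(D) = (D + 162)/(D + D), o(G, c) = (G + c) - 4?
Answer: -52851/2 ≈ -26426.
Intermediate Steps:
b(L, x) = (1 + L)/(-3 + x)
o(G, c) = -4 + G + c
J(D) = (162 + D)/(2*D) (J(D) = (162 + D)/((2*D)) = (162 + D)*(1/(2*D)) = (162 + D)/(2*D))
J(o(b(0, 1), 3)) - 1*26372 = (162 + (-4 + (1 + 0)/(-3 + 1) + 3))/(2*(-4 + (1 + 0)/(-3 + 1) + 3)) - 1*26372 = (162 + (-4 + 1/(-2) + 3))/(2*(-4 + 1/(-2) + 3)) - 26372 = (162 + (-4 - 1/2*1 + 3))/(2*(-4 - 1/2*1 + 3)) - 26372 = (162 + (-4 - 1/2 + 3))/(2*(-4 - 1/2 + 3)) - 26372 = (162 - 3/2)/(2*(-3/2)) - 26372 = (1/2)*(-2/3)*(321/2) - 26372 = -107/2 - 26372 = -52851/2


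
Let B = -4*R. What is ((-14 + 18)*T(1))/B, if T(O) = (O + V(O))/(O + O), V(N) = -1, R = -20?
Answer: 0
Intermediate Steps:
T(O) = (-1 + O)/(2*O) (T(O) = (O - 1)/(O + O) = (-1 + O)/((2*O)) = (-1 + O)*(1/(2*O)) = (-1 + O)/(2*O))
B = 80 (B = -4*(-20) = 80)
((-14 + 18)*T(1))/B = ((-14 + 18)*((½)*(-1 + 1)/1))/80 = (4*((½)*1*0))*(1/80) = (4*0)*(1/80) = 0*(1/80) = 0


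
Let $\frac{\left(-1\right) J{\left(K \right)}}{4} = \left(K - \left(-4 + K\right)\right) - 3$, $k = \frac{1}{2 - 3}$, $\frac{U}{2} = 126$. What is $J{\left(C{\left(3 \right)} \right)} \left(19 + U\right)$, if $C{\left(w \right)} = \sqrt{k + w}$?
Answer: $-1084$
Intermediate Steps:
$U = 252$ ($U = 2 \cdot 126 = 252$)
$k = -1$ ($k = \frac{1}{-1} = -1$)
$C{\left(w \right)} = \sqrt{-1 + w}$
$J{\left(K \right)} = -4$ ($J{\left(K \right)} = - 4 \left(\left(K - \left(-4 + K\right)\right) - 3\right) = - 4 \left(4 - 3\right) = \left(-4\right) 1 = -4$)
$J{\left(C{\left(3 \right)} \right)} \left(19 + U\right) = - 4 \left(19 + 252\right) = \left(-4\right) 271 = -1084$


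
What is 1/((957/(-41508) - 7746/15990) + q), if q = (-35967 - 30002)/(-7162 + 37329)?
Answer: -1112345980980/2996968281497 ≈ -0.37116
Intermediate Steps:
q = -65969/30167 ≈ -2.1868
1/((957/(-41508) - 7746/15990) + q) = 1/((957/(-41508) - 7746/15990) - 65969/30167) = 1/((957*(-1/41508) - 7746*1/15990) - 65969/30167) = 1/((-319/13836 - 1291/2665) - 65969/30167) = 1/(-18712411/36872940 - 65969/30167) = 1/(-2996968281497/1112345980980) = -1112345980980/2996968281497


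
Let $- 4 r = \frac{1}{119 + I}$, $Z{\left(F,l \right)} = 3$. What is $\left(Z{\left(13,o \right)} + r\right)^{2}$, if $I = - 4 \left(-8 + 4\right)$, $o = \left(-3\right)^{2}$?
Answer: $\frac{2621161}{291600} \approx 8.9889$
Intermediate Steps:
$o = 9$
$I = 16$ ($I = \left(-4\right) \left(-4\right) = 16$)
$r = - \frac{1}{540}$ ($r = - \frac{1}{4 \left(119 + 16\right)} = - \frac{1}{4 \cdot 135} = \left(- \frac{1}{4}\right) \frac{1}{135} = - \frac{1}{540} \approx -0.0018519$)
$\left(Z{\left(13,o \right)} + r\right)^{2} = \left(3 - \frac{1}{540}\right)^{2} = \left(\frac{1619}{540}\right)^{2} = \frac{2621161}{291600}$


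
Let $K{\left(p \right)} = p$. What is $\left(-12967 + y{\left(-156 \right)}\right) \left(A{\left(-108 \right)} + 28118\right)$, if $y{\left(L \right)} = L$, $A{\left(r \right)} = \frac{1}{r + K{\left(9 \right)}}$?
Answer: $- \frac{3320931433}{9} \approx -3.6899 \cdot 10^{8}$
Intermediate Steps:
$A{\left(r \right)} = \frac{1}{9 + r}$ ($A{\left(r \right)} = \frac{1}{r + 9} = \frac{1}{9 + r}$)
$\left(-12967 + y{\left(-156 \right)}\right) \left(A{\left(-108 \right)} + 28118\right) = \left(-12967 - 156\right) \left(\frac{1}{9 - 108} + 28118\right) = - 13123 \left(\frac{1}{-99} + 28118\right) = - 13123 \left(- \frac{1}{99} + 28118\right) = \left(-13123\right) \frac{2783681}{99} = - \frac{3320931433}{9}$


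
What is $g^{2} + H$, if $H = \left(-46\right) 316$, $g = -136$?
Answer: $3960$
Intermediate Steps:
$H = -14536$
$g^{2} + H = \left(-136\right)^{2} - 14536 = 18496 - 14536 = 3960$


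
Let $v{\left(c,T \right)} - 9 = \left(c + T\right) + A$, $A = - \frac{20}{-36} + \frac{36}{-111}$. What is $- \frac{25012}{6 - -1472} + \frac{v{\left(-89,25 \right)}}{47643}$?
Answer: $- \frac{198422656096}{11724322941} \approx -16.924$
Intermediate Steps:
$A = \frac{77}{333}$ ($A = \left(-20\right) \left(- \frac{1}{36}\right) + 36 \left(- \frac{1}{111}\right) = \frac{5}{9} - \frac{12}{37} = \frac{77}{333} \approx 0.23123$)
$v{\left(c,T \right)} = \frac{3074}{333} + T + c$ ($v{\left(c,T \right)} = 9 + \left(\left(c + T\right) + \frac{77}{333}\right) = 9 + \left(\left(T + c\right) + \frac{77}{333}\right) = 9 + \left(\frac{77}{333} + T + c\right) = \frac{3074}{333} + T + c$)
$- \frac{25012}{6 - -1472} + \frac{v{\left(-89,25 \right)}}{47643} = - \frac{25012}{6 - -1472} + \frac{\frac{3074}{333} + 25 - 89}{47643} = - \frac{25012}{6 + 1472} - \frac{18238}{15865119} = - \frac{25012}{1478} - \frac{18238}{15865119} = \left(-25012\right) \frac{1}{1478} - \frac{18238}{15865119} = - \frac{12506}{739} - \frac{18238}{15865119} = - \frac{198422656096}{11724322941}$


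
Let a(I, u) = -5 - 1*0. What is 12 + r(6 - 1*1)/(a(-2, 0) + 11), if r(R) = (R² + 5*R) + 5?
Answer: 127/6 ≈ 21.167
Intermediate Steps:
a(I, u) = -5 (a(I, u) = -5 + 0 = -5)
r(R) = 5 + R² + 5*R
12 + r(6 - 1*1)/(a(-2, 0) + 11) = 12 + (5 + (6 - 1*1)² + 5*(6 - 1*1))/(-5 + 11) = 12 + (5 + (6 - 1)² + 5*(6 - 1))/6 = 12 + (5 + 5² + 5*5)/6 = 12 + (5 + 25 + 25)/6 = 12 + (⅙)*55 = 12 + 55/6 = 127/6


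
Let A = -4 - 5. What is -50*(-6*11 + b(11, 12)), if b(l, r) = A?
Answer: 3750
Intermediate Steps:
A = -9
b(l, r) = -9
-50*(-6*11 + b(11, 12)) = -50*(-6*11 - 9) = -50*(-66 - 9) = -50*(-75) = 3750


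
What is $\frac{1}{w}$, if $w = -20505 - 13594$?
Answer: $- \frac{1}{34099} \approx -2.9326 \cdot 10^{-5}$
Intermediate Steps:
$w = -34099$
$\frac{1}{w} = \frac{1}{-34099} = - \frac{1}{34099}$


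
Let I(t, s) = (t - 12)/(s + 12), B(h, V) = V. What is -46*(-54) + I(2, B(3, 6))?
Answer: 22351/9 ≈ 2483.4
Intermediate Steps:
I(t, s) = (-12 + t)/(12 + s)
-46*(-54) + I(2, B(3, 6)) = -46*(-54) + (-12 + 2)/(12 + 6) = 2484 - 10/18 = 2484 + (1/18)*(-10) = 2484 - 5/9 = 22351/9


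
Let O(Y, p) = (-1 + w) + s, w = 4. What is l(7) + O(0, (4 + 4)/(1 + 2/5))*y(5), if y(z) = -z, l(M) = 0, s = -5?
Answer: 10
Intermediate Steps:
O(Y, p) = -2 (O(Y, p) = (-1 + 4) - 5 = 3 - 5 = -2)
l(7) + O(0, (4 + 4)/(1 + 2/5))*y(5) = 0 - (-2)*5 = 0 - 2*(-5) = 0 + 10 = 10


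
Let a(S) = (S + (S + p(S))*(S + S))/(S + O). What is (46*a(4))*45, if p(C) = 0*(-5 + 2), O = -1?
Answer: 24840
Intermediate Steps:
p(C) = 0 (p(C) = 0*(-3) = 0)
a(S) = (S + 2*S²)/(-1 + S) (a(S) = (S + (S + 0)*(S + S))/(S - 1) = (S + S*(2*S))/(-1 + S) = (S + 2*S²)/(-1 + S))
(46*a(4))*45 = (46*(4*(1 + 2*4)/(-1 + 4)))*45 = (46*(4*(1 + 8)/3))*45 = (46*(4*(⅓)*9))*45 = (46*12)*45 = 552*45 = 24840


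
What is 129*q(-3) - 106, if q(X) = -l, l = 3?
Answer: -493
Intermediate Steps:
q(X) = -3 (q(X) = -1*3 = -3)
129*q(-3) - 106 = 129*(-3) - 106 = -387 - 106 = -493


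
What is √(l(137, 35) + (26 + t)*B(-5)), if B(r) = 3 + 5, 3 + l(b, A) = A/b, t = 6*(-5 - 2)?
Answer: 2*I*√613486/137 ≈ 11.434*I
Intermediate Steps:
t = -42 (t = 6*(-7) = -42)
l(b, A) = -3 + A/b
B(r) = 8
√(l(137, 35) + (26 + t)*B(-5)) = √((-3 + 35/137) + (26 - 42)*8) = √((-3 + 35*(1/137)) - 16*8) = √((-3 + 35/137) - 128) = √(-376/137 - 128) = √(-17912/137) = 2*I*√613486/137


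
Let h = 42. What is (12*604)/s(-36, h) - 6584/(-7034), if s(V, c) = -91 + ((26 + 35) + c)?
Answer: 2127560/3517 ≈ 604.94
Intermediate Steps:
s(V, c) = -30 + c (s(V, c) = -91 + (61 + c) = -30 + c)
(12*604)/s(-36, h) - 6584/(-7034) = (12*604)/(-30 + 42) - 6584/(-7034) = 7248/12 - 6584*(-1/7034) = 7248*(1/12) + 3292/3517 = 604 + 3292/3517 = 2127560/3517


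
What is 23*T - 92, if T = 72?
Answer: 1564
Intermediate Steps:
23*T - 92 = 23*72 - 92 = 1656 - 92 = 1564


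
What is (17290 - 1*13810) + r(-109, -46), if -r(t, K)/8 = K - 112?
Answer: 4744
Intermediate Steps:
r(t, K) = 896 - 8*K (r(t, K) = -8*(K - 112) = -8*(-112 + K) = 896 - 8*K)
(17290 - 1*13810) + r(-109, -46) = (17290 - 1*13810) + (896 - 8*(-46)) = (17290 - 13810) + (896 + 368) = 3480 + 1264 = 4744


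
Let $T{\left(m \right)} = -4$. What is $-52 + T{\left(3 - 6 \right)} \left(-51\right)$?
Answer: $152$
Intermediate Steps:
$-52 + T{\left(3 - 6 \right)} \left(-51\right) = -52 - -204 = -52 + 204 = 152$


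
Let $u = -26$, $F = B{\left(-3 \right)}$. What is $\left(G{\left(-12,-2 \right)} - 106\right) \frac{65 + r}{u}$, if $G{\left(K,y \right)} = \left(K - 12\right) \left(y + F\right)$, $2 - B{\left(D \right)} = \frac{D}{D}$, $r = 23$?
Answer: $\frac{3608}{13} \approx 277.54$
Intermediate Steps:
$B{\left(D \right)} = 1$ ($B{\left(D \right)} = 2 - \frac{D}{D} = 2 - 1 = 1$)
$F = 1$
$G{\left(K,y \right)} = \left(1 + y\right) \left(-12 + K\right)$ ($G{\left(K,y \right)} = \left(K - 12\right) \left(y + 1\right) = \left(-12 + K\right) \left(1 + y\right) = \left(1 + y\right) \left(-12 + K\right)$)
$\left(G{\left(-12,-2 \right)} - 106\right) \frac{65 + r}{u} = \left(\left(-12 - 12 - -24 - -24\right) - 106\right) \frac{65 + 23}{-26} = \left(\left(-12 - 12 + 24 + 24\right) - 106\right) 88 \left(- \frac{1}{26}\right) = \left(24 - 106\right) \left(- \frac{44}{13}\right) = \left(-82\right) \left(- \frac{44}{13}\right) = \frac{3608}{13}$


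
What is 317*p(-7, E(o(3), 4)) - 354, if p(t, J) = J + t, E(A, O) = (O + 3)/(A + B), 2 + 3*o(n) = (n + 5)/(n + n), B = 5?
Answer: -90668/43 ≈ -2108.6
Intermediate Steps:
o(n) = -⅔ + (5 + n)/(6*n) (o(n) = -⅔ + ((n + 5)/(n + n))/3 = -⅔ + ((5 + n)/((2*n)))/3 = -⅔ + ((5 + n)*(1/(2*n)))/3 = -⅔ + ((5 + n)/(2*n))/3 = -⅔ + (5 + n)/(6*n))
E(A, O) = (3 + O)/(5 + A) (E(A, O) = (O + 3)/(A + 5) = (3 + O)/(5 + A))
317*p(-7, E(o(3), 4)) - 354 = 317*((3 + 4)/(5 + (⅙)*(5 - 3*3)/3) - 7) - 354 = 317*(7/(5 + (⅙)*(⅓)*(5 - 9)) - 7) - 354 = 317*(7/(5 + (⅙)*(⅓)*(-4)) - 7) - 354 = 317*(7/(5 - 2/9) - 7) - 354 = 317*(7/(43/9) - 7) - 354 = 317*((9/43)*7 - 7) - 354 = 317*(63/43 - 7) - 354 = 317*(-238/43) - 354 = -75446/43 - 354 = -90668/43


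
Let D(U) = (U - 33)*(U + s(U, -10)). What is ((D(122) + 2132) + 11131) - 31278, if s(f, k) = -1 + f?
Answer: 3612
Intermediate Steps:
D(U) = (-1 + 2*U)*(-33 + U) (D(U) = (U - 33)*(U + (-1 + U)) = (-33 + U)*(-1 + 2*U) = (-1 + 2*U)*(-33 + U))
((D(122) + 2132) + 11131) - 31278 = (((33 - 67*122 + 2*122²) + 2132) + 11131) - 31278 = (((33 - 8174 + 2*14884) + 2132) + 11131) - 31278 = (((33 - 8174 + 29768) + 2132) + 11131) - 31278 = ((21627 + 2132) + 11131) - 31278 = (23759 + 11131) - 31278 = 34890 - 31278 = 3612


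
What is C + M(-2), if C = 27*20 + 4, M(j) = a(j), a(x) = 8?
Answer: 552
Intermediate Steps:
M(j) = 8
C = 544 (C = 540 + 4 = 544)
C + M(-2) = 544 + 8 = 552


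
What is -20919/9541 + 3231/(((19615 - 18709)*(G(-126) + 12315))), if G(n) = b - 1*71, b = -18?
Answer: -77227943931/35227776332 ≈ -2.1922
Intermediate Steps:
G(n) = -89 (G(n) = -18 - 1*71 = -18 - 71 = -89)
-20919/9541 + 3231/(((19615 - 18709)*(G(-126) + 12315))) = -20919/9541 + 3231/(((19615 - 18709)*(-89 + 12315))) = -20919*1/9541 + 3231/((906*12226)) = -20919/9541 + 3231/11076756 = -20919/9541 + 3231*(1/11076756) = -20919/9541 + 1077/3692252 = -77227943931/35227776332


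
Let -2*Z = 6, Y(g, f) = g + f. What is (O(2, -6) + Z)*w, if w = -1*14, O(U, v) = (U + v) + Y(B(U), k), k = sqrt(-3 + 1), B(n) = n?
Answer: 70 - 14*I*sqrt(2) ≈ 70.0 - 19.799*I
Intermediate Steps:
k = I*sqrt(2) (k = sqrt(-2) = I*sqrt(2) ≈ 1.4142*I)
Y(g, f) = f + g
O(U, v) = v + 2*U + I*sqrt(2) (O(U, v) = (U + v) + (I*sqrt(2) + U) = (U + v) + (U + I*sqrt(2)) = v + 2*U + I*sqrt(2))
Z = -3 (Z = -1/2*6 = -3)
w = -14
(O(2, -6) + Z)*w = ((-6 + 2*2 + I*sqrt(2)) - 3)*(-14) = ((-6 + 4 + I*sqrt(2)) - 3)*(-14) = ((-2 + I*sqrt(2)) - 3)*(-14) = (-5 + I*sqrt(2))*(-14) = 70 - 14*I*sqrt(2)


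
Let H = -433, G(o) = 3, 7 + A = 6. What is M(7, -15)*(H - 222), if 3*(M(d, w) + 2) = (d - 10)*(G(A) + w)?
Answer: -6550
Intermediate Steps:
A = -1 (A = -7 + 6 = -1)
M(d, w) = -2 + (-10 + d)*(3 + w)/3 (M(d, w) = -2 + ((d - 10)*(3 + w))/3 = -2 + ((-10 + d)*(3 + w))/3 = -2 + (-10 + d)*(3 + w)/3)
M(7, -15)*(H - 222) = (-12 + 7 - 10/3*(-15) + (1/3)*7*(-15))*(-433 - 222) = (-12 + 7 + 50 - 35)*(-655) = 10*(-655) = -6550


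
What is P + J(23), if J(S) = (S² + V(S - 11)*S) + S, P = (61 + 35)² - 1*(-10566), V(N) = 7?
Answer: 20495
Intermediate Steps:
P = 19782 (P = 96² + 10566 = 9216 + 10566 = 19782)
J(S) = S² + 8*S (J(S) = (S² + 7*S) + S = S² + 8*S)
P + J(23) = 19782 + 23*(8 + 23) = 19782 + 23*31 = 19782 + 713 = 20495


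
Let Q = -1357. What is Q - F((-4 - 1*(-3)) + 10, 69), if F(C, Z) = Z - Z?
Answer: -1357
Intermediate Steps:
F(C, Z) = 0
Q - F((-4 - 1*(-3)) + 10, 69) = -1357 - 1*0 = -1357 + 0 = -1357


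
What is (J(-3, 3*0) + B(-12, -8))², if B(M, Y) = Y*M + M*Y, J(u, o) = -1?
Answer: 36481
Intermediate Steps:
B(M, Y) = 2*M*Y (B(M, Y) = M*Y + M*Y = 2*M*Y)
(J(-3, 3*0) + B(-12, -8))² = (-1 + 2*(-12)*(-8))² = (-1 + 192)² = 191² = 36481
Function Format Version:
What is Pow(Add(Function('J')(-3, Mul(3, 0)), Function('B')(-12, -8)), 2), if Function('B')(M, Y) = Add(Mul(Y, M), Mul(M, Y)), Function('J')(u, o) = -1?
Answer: 36481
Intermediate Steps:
Function('B')(M, Y) = Mul(2, M, Y) (Function('B')(M, Y) = Add(Mul(M, Y), Mul(M, Y)) = Mul(2, M, Y))
Pow(Add(Function('J')(-3, Mul(3, 0)), Function('B')(-12, -8)), 2) = Pow(Add(-1, Mul(2, -12, -8)), 2) = Pow(Add(-1, 192), 2) = Pow(191, 2) = 36481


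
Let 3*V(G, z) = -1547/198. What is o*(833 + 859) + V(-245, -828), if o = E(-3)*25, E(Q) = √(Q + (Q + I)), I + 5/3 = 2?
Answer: -1547/594 + 14100*I*√51 ≈ -2.6044 + 1.0069e+5*I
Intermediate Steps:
I = ⅓ (I = -5/3 + 2 = ⅓ ≈ 0.33333)
E(Q) = √(⅓ + 2*Q) (E(Q) = √(Q + (Q + ⅓)) = √(Q + (⅓ + Q)) = √(⅓ + 2*Q))
o = 25*I*√51/3 (o = (√(3 + 18*(-3))/3)*25 = (√(3 - 54)/3)*25 = (√(-51)/3)*25 = ((I*√51)/3)*25 = (I*√51/3)*25 = 25*I*√51/3 ≈ 59.512*I)
V(G, z) = -1547/594 (V(G, z) = (-1547/198)/3 = (-1547*1/198)/3 = (⅓)*(-1547/198) = -1547/594)
o*(833 + 859) + V(-245, -828) = (25*I*√51/3)*(833 + 859) - 1547/594 = (25*I*√51/3)*1692 - 1547/594 = 14100*I*√51 - 1547/594 = -1547/594 + 14100*I*√51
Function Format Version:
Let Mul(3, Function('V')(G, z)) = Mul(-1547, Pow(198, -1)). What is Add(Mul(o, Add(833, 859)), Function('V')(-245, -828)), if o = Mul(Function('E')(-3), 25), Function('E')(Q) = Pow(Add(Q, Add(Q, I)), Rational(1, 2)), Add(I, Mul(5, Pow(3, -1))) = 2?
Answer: Add(Rational(-1547, 594), Mul(14100, I, Pow(51, Rational(1, 2)))) ≈ Add(-2.6044, Mul(1.0069e+5, I))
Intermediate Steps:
I = Rational(1, 3) (I = Add(Rational(-5, 3), 2) = Rational(1, 3) ≈ 0.33333)
Function('E')(Q) = Pow(Add(Rational(1, 3), Mul(2, Q)), Rational(1, 2)) (Function('E')(Q) = Pow(Add(Q, Add(Q, Rational(1, 3))), Rational(1, 2)) = Pow(Add(Q, Add(Rational(1, 3), Q)), Rational(1, 2)) = Pow(Add(Rational(1, 3), Mul(2, Q)), Rational(1, 2)))
o = Mul(Rational(25, 3), I, Pow(51, Rational(1, 2))) (o = Mul(Mul(Rational(1, 3), Pow(Add(3, Mul(18, -3)), Rational(1, 2))), 25) = Mul(Mul(Rational(1, 3), Pow(Add(3, -54), Rational(1, 2))), 25) = Mul(Mul(Rational(1, 3), Pow(-51, Rational(1, 2))), 25) = Mul(Mul(Rational(1, 3), Mul(I, Pow(51, Rational(1, 2)))), 25) = Mul(Mul(Rational(1, 3), I, Pow(51, Rational(1, 2))), 25) = Mul(Rational(25, 3), I, Pow(51, Rational(1, 2))) ≈ Mul(59.512, I))
Function('V')(G, z) = Rational(-1547, 594) (Function('V')(G, z) = Mul(Rational(1, 3), Mul(-1547, Pow(198, -1))) = Mul(Rational(1, 3), Mul(-1547, Rational(1, 198))) = Mul(Rational(1, 3), Rational(-1547, 198)) = Rational(-1547, 594))
Add(Mul(o, Add(833, 859)), Function('V')(-245, -828)) = Add(Mul(Mul(Rational(25, 3), I, Pow(51, Rational(1, 2))), Add(833, 859)), Rational(-1547, 594)) = Add(Mul(Mul(Rational(25, 3), I, Pow(51, Rational(1, 2))), 1692), Rational(-1547, 594)) = Add(Mul(14100, I, Pow(51, Rational(1, 2))), Rational(-1547, 594)) = Add(Rational(-1547, 594), Mul(14100, I, Pow(51, Rational(1, 2))))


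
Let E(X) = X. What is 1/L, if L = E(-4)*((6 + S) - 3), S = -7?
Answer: 1/16 ≈ 0.062500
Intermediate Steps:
L = 16 (L = -4*((6 - 7) - 3) = -4*(-1 - 3) = -4*(-4) = 16)
1/L = 1/16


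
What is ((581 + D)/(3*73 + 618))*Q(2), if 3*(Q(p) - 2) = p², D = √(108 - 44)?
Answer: 190/81 ≈ 2.3457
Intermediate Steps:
D = 8 (D = √64 = 8)
Q(p) = 2 + p²/3
((581 + D)/(3*73 + 618))*Q(2) = ((581 + 8)/(3*73 + 618))*(2 + (⅓)*2²) = (589/(219 + 618))*(2 + (⅓)*4) = (589/837)*(2 + 4/3) = (589*(1/837))*(10/3) = (19/27)*(10/3) = 190/81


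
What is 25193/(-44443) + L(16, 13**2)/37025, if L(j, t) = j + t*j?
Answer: -23196739/47014345 ≈ -0.49340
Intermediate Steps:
L(j, t) = j + j*t
25193/(-44443) + L(16, 13**2)/37025 = 25193/(-44443) + (16*(1 + 13**2))/37025 = 25193*(-1/44443) + (16*(1 + 169))*(1/37025) = -3599/6349 + (16*170)*(1/37025) = -3599/6349 + 2720*(1/37025) = -3599/6349 + 544/7405 = -23196739/47014345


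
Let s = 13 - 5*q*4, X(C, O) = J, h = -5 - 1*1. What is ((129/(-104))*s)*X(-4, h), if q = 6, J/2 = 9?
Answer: 124227/52 ≈ 2389.0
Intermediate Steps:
J = 18 (J = 2*9 = 18)
h = -6 (h = -5 - 1 = -6)
X(C, O) = 18
s = -107 (s = 13 - 5*6*4 = 13 - 30*4 = 13 - 1*120 = 13 - 120 = -107)
((129/(-104))*s)*X(-4, h) = ((129/(-104))*(-107))*18 = ((129*(-1/104))*(-107))*18 = -129/104*(-107)*18 = (13803/104)*18 = 124227/52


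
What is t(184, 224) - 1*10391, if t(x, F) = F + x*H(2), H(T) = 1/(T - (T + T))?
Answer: -10259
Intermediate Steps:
H(T) = -1/T (H(T) = 1/(T - 2*T) = 1/(-T) = -1/T)
t(x, F) = F - x/2 (t(x, F) = F + x*(-1/2) = F + x*(-1*½) = F + x*(-½) = F - x/2)
t(184, 224) - 1*10391 = (224 - ½*184) - 1*10391 = (224 - 92) - 10391 = 132 - 10391 = -10259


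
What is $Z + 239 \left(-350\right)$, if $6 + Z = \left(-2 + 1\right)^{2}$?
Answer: $-83655$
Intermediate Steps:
$Z = -5$ ($Z = -6 + \left(-2 + 1\right)^{2} = -6 + \left(-1\right)^{2} = -6 + 1 = -5$)
$Z + 239 \left(-350\right) = -5 + 239 \left(-350\right) = -5 - 83650 = -83655$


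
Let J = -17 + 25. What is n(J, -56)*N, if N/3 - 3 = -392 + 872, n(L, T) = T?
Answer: -81144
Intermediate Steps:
J = 8
N = 1449 (N = 9 + 3*(-392 + 872) = 9 + 3*480 = 9 + 1440 = 1449)
n(J, -56)*N = -56*1449 = -81144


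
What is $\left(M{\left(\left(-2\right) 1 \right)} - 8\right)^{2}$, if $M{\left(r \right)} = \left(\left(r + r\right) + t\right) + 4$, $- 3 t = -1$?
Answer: $\frac{529}{9} \approx 58.778$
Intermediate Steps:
$t = \frac{1}{3}$ ($t = \left(- \frac{1}{3}\right) \left(-1\right) = \frac{1}{3} \approx 0.33333$)
$M{\left(r \right)} = \frac{13}{3} + 2 r$ ($M{\left(r \right)} = \left(\left(r + r\right) + \frac{1}{3}\right) + 4 = \left(2 r + \frac{1}{3}\right) + 4 = \left(\frac{1}{3} + 2 r\right) + 4 = \frac{13}{3} + 2 r$)
$\left(M{\left(\left(-2\right) 1 \right)} - 8\right)^{2} = \left(\left(\frac{13}{3} + 2 \left(\left(-2\right) 1\right)\right) - 8\right)^{2} = \left(\left(\frac{13}{3} + 2 \left(-2\right)\right) - 8\right)^{2} = \left(\left(\frac{13}{3} - 4\right) - 8\right)^{2} = \left(\frac{1}{3} - 8\right)^{2} = \left(- \frac{23}{3}\right)^{2} = \frac{529}{9}$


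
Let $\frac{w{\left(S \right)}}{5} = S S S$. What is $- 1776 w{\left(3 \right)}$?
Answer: $-239760$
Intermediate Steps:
$w{\left(S \right)} = 5 S^{3}$ ($w{\left(S \right)} = 5 S S S = 5 S^{2} S = 5 S^{3}$)
$- 1776 w{\left(3 \right)} = - 1776 \cdot 5 \cdot 3^{3} = - 1776 \cdot 5 \cdot 27 = \left(-1776\right) 135 = -239760$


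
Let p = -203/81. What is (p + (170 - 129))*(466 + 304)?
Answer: 2400860/81 ≈ 29640.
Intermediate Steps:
p = -203/81 (p = -203*1/81 = -203/81 ≈ -2.5062)
(p + (170 - 129))*(466 + 304) = (-203/81 + (170 - 129))*(466 + 304) = (-203/81 + 41)*770 = (3118/81)*770 = 2400860/81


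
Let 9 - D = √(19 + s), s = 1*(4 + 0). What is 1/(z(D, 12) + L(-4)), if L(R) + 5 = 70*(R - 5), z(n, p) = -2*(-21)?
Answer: -1/593 ≈ -0.0016863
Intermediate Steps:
s = 4 (s = 1*4 = 4)
D = 9 - √23 (D = 9 - √(19 + 4) = 9 - √23 ≈ 4.2042)
z(n, p) = 42
L(R) = -355 + 70*R (L(R) = -5 + 70*(R - 5) = -5 + 70*(-5 + R) = -5 + (-350 + 70*R) = -355 + 70*R)
1/(z(D, 12) + L(-4)) = 1/(42 + (-355 + 70*(-4))) = 1/(42 + (-355 - 280)) = 1/(42 - 635) = 1/(-593) = -1/593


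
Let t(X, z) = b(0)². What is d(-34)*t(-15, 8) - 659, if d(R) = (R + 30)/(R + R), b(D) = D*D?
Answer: -659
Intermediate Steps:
b(D) = D²
d(R) = (30 + R)/(2*R) (d(R) = (30 + R)/((2*R)) = (30 + R)*(1/(2*R)) = (30 + R)/(2*R))
t(X, z) = 0 (t(X, z) = (0²)² = 0² = 0)
d(-34)*t(-15, 8) - 659 = ((½)*(30 - 34)/(-34))*0 - 659 = ((½)*(-1/34)*(-4))*0 - 659 = (1/17)*0 - 659 = 0 - 659 = -659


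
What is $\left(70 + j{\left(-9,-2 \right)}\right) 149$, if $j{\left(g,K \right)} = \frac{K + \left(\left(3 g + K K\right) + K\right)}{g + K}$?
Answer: $\frac{118753}{11} \approx 10796.0$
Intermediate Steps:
$j{\left(g,K \right)} = \frac{K^{2} + 2 K + 3 g}{K + g}$ ($j{\left(g,K \right)} = \frac{K + \left(\left(3 g + K^{2}\right) + K\right)}{K + g} = \frac{K + \left(\left(K^{2} + 3 g\right) + K\right)}{K + g} = \frac{K + \left(K + K^{2} + 3 g\right)}{K + g} = \frac{K^{2} + 2 K + 3 g}{K + g}$)
$\left(70 + j{\left(-9,-2 \right)}\right) 149 = \left(70 + \frac{\left(-2\right)^{2} + 2 \left(-2\right) + 3 \left(-9\right)}{-2 - 9}\right) 149 = \left(70 + \frac{4 - 4 - 27}{-11}\right) 149 = \left(70 - - \frac{27}{11}\right) 149 = \left(70 + \frac{27}{11}\right) 149 = \frac{797}{11} \cdot 149 = \frac{118753}{11}$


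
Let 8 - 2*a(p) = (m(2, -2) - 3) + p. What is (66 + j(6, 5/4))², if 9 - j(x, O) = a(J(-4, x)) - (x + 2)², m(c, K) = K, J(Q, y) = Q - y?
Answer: 65025/4 ≈ 16256.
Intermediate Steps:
a(p) = 13/2 - p/2 (a(p) = 4 - ((-2 - 3) + p)/2 = 4 - (-5 + p)/2 = 4 + (5/2 - p/2) = 13/2 - p/2)
j(x, O) = ½ + (2 + x)² - x/2 (j(x, O) = 9 - ((13/2 - (-4 - x)/2) - (x + 2)²) = 9 - ((13/2 + (2 + x/2)) - (2 + x)²) = 9 - ((17/2 + x/2) - (2 + x)²) = 9 - (17/2 + x/2 - (2 + x)²) = 9 + (-17/2 + (2 + x)² - x/2) = ½ + (2 + x)² - x/2)
(66 + j(6, 5/4))² = (66 + (½ + (2 + 6)² - ½*6))² = (66 + (½ + 8² - 3))² = (66 + (½ + 64 - 3))² = (66 + 123/2)² = (255/2)² = 65025/4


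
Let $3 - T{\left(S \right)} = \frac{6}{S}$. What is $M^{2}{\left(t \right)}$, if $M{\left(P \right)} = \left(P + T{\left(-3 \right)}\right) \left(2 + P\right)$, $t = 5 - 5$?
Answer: $100$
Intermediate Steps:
$T{\left(S \right)} = 3 - \frac{6}{S}$
$t = 0$
$M{\left(P \right)} = \left(2 + P\right) \left(5 + P\right)$ ($M{\left(P \right)} = \left(P + \left(3 - \frac{6}{-3}\right)\right) \left(2 + P\right) = \left(P + \left(3 - -2\right)\right) \left(2 + P\right) = \left(P + \left(3 + 2\right)\right) \left(2 + P\right) = \left(P + 5\right) \left(2 + P\right) = \left(5 + P\right) \left(2 + P\right) = \left(2 + P\right) \left(5 + P\right)$)
$M^{2}{\left(t \right)} = \left(10 + 0^{2} + 7 \cdot 0\right)^{2} = \left(10 + 0 + 0\right)^{2} = 10^{2} = 100$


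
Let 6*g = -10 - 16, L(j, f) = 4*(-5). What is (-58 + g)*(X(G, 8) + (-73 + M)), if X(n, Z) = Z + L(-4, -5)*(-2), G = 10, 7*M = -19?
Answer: 36278/21 ≈ 1727.5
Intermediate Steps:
L(j, f) = -20
M = -19/7 (M = (⅐)*(-19) = -19/7 ≈ -2.7143)
g = -13/3 (g = (-10 - 16)/6 = (⅙)*(-26) = -13/3 ≈ -4.3333)
X(n, Z) = 40 + Z (X(n, Z) = Z - 20*(-2) = Z + 40 = 40 + Z)
(-58 + g)*(X(G, 8) + (-73 + M)) = (-58 - 13/3)*((40 + 8) + (-73 - 19/7)) = -187*(48 - 530/7)/3 = -187/3*(-194/7) = 36278/21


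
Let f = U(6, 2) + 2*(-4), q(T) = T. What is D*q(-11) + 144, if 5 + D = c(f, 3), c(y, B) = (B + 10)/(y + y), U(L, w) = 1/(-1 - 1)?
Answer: 3526/17 ≈ 207.41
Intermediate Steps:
U(L, w) = -½ (U(L, w) = 1/(-2) = -½)
f = -17/2 (f = -½ + 2*(-4) = -½ - 8 = -17/2 ≈ -8.5000)
c(y, B) = (10 + B)/(2*y) (c(y, B) = (10 + B)/((2*y)) = (10 + B)*(1/(2*y)) = (10 + B)/(2*y))
D = -98/17 (D = -5 + (10 + 3)/(2*(-17/2)) = -5 + (½)*(-2/17)*13 = -5 - 13/17 = -98/17 ≈ -5.7647)
D*q(-11) + 144 = -98/17*(-11) + 144 = 1078/17 + 144 = 3526/17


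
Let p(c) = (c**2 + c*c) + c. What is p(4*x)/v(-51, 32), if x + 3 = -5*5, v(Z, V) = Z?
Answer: -24976/51 ≈ -489.73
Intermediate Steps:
x = -28 (x = -3 - 5*5 = -3 - 25 = -28)
p(c) = c + 2*c**2 (p(c) = (c**2 + c**2) + c = 2*c**2 + c = c + 2*c**2)
p(4*x)/v(-51, 32) = ((4*(-28))*(1 + 2*(4*(-28))))/(-51) = -112*(1 + 2*(-112))*(-1/51) = -112*(1 - 224)*(-1/51) = -112*(-223)*(-1/51) = 24976*(-1/51) = -24976/51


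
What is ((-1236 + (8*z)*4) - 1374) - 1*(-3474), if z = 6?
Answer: 1056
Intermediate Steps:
((-1236 + (8*z)*4) - 1374) - 1*(-3474) = ((-1236 + (8*6)*4) - 1374) - 1*(-3474) = ((-1236 + 48*4) - 1374) + 3474 = ((-1236 + 192) - 1374) + 3474 = (-1044 - 1374) + 3474 = -2418 + 3474 = 1056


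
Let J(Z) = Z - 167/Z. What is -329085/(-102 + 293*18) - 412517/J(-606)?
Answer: 390709026693/632826956 ≈ 617.40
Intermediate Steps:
-329085/(-102 + 293*18) - 412517/J(-606) = -329085/(-102 + 293*18) - 412517/(-606 - 167/(-606)) = -329085/(-102 + 5274) - 412517/(-606 - 167*(-1/606)) = -329085/5172 - 412517/(-606 + 167/606) = -329085*1/5172 - 412517/(-367069/606) = -109695/1724 - 412517*(-606/367069) = -109695/1724 + 249985302/367069 = 390709026693/632826956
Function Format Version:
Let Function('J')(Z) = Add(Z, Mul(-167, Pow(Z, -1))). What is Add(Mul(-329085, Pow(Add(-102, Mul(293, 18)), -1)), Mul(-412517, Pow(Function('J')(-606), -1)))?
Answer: Rational(390709026693, 632826956) ≈ 617.40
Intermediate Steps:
Add(Mul(-329085, Pow(Add(-102, Mul(293, 18)), -1)), Mul(-412517, Pow(Function('J')(-606), -1))) = Add(Mul(-329085, Pow(Add(-102, Mul(293, 18)), -1)), Mul(-412517, Pow(Add(-606, Mul(-167, Pow(-606, -1))), -1))) = Add(Mul(-329085, Pow(Add(-102, 5274), -1)), Mul(-412517, Pow(Add(-606, Mul(-167, Rational(-1, 606))), -1))) = Add(Mul(-329085, Pow(5172, -1)), Mul(-412517, Pow(Add(-606, Rational(167, 606)), -1))) = Add(Mul(-329085, Rational(1, 5172)), Mul(-412517, Pow(Rational(-367069, 606), -1))) = Add(Rational(-109695, 1724), Mul(-412517, Rational(-606, 367069))) = Add(Rational(-109695, 1724), Rational(249985302, 367069)) = Rational(390709026693, 632826956)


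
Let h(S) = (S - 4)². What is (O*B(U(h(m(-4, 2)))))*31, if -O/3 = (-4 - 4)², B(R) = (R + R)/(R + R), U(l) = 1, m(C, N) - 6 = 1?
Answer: -5952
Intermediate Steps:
m(C, N) = 7 (m(C, N) = 6 + 1 = 7)
h(S) = (-4 + S)²
B(R) = 1 (B(R) = (2*R)/((2*R)) = (2*R)*(1/(2*R)) = 1)
O = -192 (O = -3*(-4 - 4)² = -3*(-8)² = -3*64 = -192)
(O*B(U(h(m(-4, 2)))))*31 = -192*1*31 = -192*31 = -5952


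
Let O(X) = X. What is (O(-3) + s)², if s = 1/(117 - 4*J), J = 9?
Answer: 58564/6561 ≈ 8.9261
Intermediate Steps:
s = 1/81 (s = 1/(117 - 4*9) = 1/(117 - 36) = 1/81 ≈ 0.012346)
(O(-3) + s)² = (-3 + 1/81)² = (-242/81)² = 58564/6561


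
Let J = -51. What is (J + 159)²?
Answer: 11664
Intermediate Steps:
(J + 159)² = (-51 + 159)² = 108² = 11664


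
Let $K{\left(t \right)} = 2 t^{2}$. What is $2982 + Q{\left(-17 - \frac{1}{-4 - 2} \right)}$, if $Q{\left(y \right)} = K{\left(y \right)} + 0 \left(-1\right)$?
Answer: $\frac{63877}{18} \approx 3548.7$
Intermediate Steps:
$Q{\left(y \right)} = 2 y^{2}$ ($Q{\left(y \right)} = 2 y^{2} + 0 \left(-1\right) = 2 y^{2} + 0 = 2 y^{2}$)
$2982 + Q{\left(-17 - \frac{1}{-4 - 2} \right)} = 2982 + 2 \left(-17 - \frac{1}{-4 - 2}\right)^{2} = 2982 + 2 \left(-17 - \frac{1}{-6}\right)^{2} = 2982 + 2 \left(-17 - - \frac{1}{6}\right)^{2} = 2982 + 2 \left(-17 + \frac{1}{6}\right)^{2} = 2982 + 2 \left(- \frac{101}{6}\right)^{2} = 2982 + 2 \cdot \frac{10201}{36} = 2982 + \frac{10201}{18} = \frac{63877}{18}$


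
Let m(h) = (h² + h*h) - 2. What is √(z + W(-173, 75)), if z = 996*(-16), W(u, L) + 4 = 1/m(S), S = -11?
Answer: I*√57383985/60 ≈ 126.25*I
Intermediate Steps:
m(h) = -2 + 2*h² (m(h) = (h² + h²) - 2 = 2*h² - 2 = -2 + 2*h²)
W(u, L) = -959/240 (W(u, L) = -4 + 1/(-2 + 2*(-11)²) = -4 + 1/(-2 + 2*121) = -4 + 1/(-2 + 242) = -4 + 1/240 = -959/240)
z = -15936
√(z + W(-173, 75)) = √(-15936 - 959/240) = √(-3825599/240) = I*√57383985/60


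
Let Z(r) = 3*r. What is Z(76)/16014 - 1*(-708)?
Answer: 1889690/2669 ≈ 708.01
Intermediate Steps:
Z(76)/16014 - 1*(-708) = (3*76)/16014 - 1*(-708) = 228*(1/16014) + 708 = 38/2669 + 708 = 1889690/2669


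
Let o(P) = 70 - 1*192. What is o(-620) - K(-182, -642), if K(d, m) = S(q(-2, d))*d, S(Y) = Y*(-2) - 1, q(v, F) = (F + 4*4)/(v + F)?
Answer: -14545/23 ≈ -632.39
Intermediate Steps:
q(v, F) = (16 + F)/(F + v) (q(v, F) = (F + 16)/(F + v) = (16 + F)/(F + v))
S(Y) = -1 - 2*Y (S(Y) = -2*Y - 1 = -1 - 2*Y)
K(d, m) = d*(-1 - 2*(16 + d)/(-2 + d)) (K(d, m) = (-1 - 2*(16 + d)/(d - 2))*d = (-1 - 2*(16 + d)/(-2 + d))*d = d*(-1 - 2*(16 + d)/(-2 + d)))
o(P) = -122 (o(P) = 70 - 192 = -122)
o(-620) - K(-182, -642) = -122 - (-3)*(-182)*(10 - 182)/(-2 - 182) = -122 - (-3)*(-182)*(-172)/(-184) = -122 - (-3)*(-182)*(-1)*(-172)/184 = -122 - 1*11739/23 = -122 - 11739/23 = -14545/23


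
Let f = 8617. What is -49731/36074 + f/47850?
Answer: -517194673/431535225 ≈ -1.1985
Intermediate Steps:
-49731/36074 + f/47850 = -49731/36074 + 8617/47850 = -517194673/431535225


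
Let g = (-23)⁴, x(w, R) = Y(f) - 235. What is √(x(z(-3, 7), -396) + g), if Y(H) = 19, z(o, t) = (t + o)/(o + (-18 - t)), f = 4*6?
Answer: 5*√11185 ≈ 528.80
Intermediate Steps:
f = 24
z(o, t) = (o + t)/(-18 + o - t)
x(w, R) = -216 (x(w, R) = 19 - 235 = -216)
g = 279841
√(x(z(-3, 7), -396) + g) = √(-216 + 279841) = √279625 = 5*√11185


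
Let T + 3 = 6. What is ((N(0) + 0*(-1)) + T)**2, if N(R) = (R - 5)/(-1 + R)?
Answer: 64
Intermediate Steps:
T = 3 (T = -3 + 6 = 3)
N(R) = (-5 + R)/(-1 + R)
((N(0) + 0*(-1)) + T)**2 = (((-5 + 0)/(-1 + 0) + 0*(-1)) + 3)**2 = ((-5/(-1) + 0) + 3)**2 = ((-1*(-5) + 0) + 3)**2 = ((5 + 0) + 3)**2 = (5 + 3)**2 = 8**2 = 64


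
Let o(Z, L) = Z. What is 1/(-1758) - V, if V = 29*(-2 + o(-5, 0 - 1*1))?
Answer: 356873/1758 ≈ 203.00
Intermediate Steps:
V = -203 (V = 29*(-2 - 5) = 29*(-7) = -203)
1/(-1758) - V = 1/(-1758) - 1*(-203) = -1/1758 + 203 = 356873/1758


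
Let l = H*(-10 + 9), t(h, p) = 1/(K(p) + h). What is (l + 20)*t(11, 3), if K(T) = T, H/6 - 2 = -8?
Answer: 4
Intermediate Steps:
H = -36 (H = 12 + 6*(-8) = 12 - 48 = -36)
t(h, p) = 1/(h + p) (t(h, p) = 1/(p + h) = 1/(h + p))
l = 36 (l = -36*(-10 + 9) = -36*(-1) = 36)
(l + 20)*t(11, 3) = (36 + 20)/(11 + 3) = 56/14 = 56*(1/14) = 4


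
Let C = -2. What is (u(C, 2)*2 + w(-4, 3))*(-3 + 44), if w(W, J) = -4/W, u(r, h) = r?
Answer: -123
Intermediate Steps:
(u(C, 2)*2 + w(-4, 3))*(-3 + 44) = (-2*2 - 4/(-4))*(-3 + 44) = (-4 - 4*(-¼))*41 = (-4 + 1)*41 = -3*41 = -123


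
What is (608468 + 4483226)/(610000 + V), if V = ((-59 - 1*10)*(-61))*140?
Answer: 2545847/599630 ≈ 4.2457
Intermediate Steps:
V = 589260 (V = ((-59 - 10)*(-61))*140 = -69*(-61)*140 = 4209*140 = 589260)
(608468 + 4483226)/(610000 + V) = (608468 + 4483226)/(610000 + 589260) = 5091694/1199260 = 5091694*(1/1199260) = 2545847/599630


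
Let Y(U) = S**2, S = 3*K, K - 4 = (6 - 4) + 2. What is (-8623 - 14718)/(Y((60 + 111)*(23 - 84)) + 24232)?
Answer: -23341/24808 ≈ -0.94087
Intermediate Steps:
K = 8 (K = 4 + ((6 - 4) + 2) = 4 + (2 + 2) = 4 + 4 = 8)
S = 24 (S = 3*8 = 24)
Y(U) = 576 (Y(U) = 24**2 = 576)
(-8623 - 14718)/(Y((60 + 111)*(23 - 84)) + 24232) = (-8623 - 14718)/(576 + 24232) = -23341/24808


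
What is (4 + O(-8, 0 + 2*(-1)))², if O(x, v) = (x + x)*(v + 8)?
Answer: 8464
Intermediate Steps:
O(x, v) = 2*x*(8 + v) (O(x, v) = (2*x)*(8 + v) = 2*x*(8 + v))
(4 + O(-8, 0 + 2*(-1)))² = (4 + 2*(-8)*(8 + (0 + 2*(-1))))² = (4 + 2*(-8)*(8 + (0 - 2)))² = (4 + 2*(-8)*(8 - 2))² = (4 + 2*(-8)*6)² = (4 - 96)² = (-92)² = 8464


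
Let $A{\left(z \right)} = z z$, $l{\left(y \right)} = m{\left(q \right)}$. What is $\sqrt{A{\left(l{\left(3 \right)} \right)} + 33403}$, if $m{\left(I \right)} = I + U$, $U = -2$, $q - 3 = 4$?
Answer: $2 \sqrt{8357} \approx 182.83$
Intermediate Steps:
$q = 7$ ($q = 3 + 4 = 7$)
$m{\left(I \right)} = -2 + I$ ($m{\left(I \right)} = I - 2 = -2 + I$)
$l{\left(y \right)} = 5$ ($l{\left(y \right)} = -2 + 7 = 5$)
$A{\left(z \right)} = z^{2}$
$\sqrt{A{\left(l{\left(3 \right)} \right)} + 33403} = \sqrt{5^{2} + 33403} = \sqrt{25 + 33403} = \sqrt{33428} = 2 \sqrt{8357}$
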